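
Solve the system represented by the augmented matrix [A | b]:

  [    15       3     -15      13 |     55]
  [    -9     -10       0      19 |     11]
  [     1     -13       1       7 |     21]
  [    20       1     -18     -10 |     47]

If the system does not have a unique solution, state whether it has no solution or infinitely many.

x_1 = 2, x_2 = -1, x_3 = -1, x_4 = 1

Row-reduce the augmented matrix:
R1 ← R1 / (15).
R2 ← R2 + 9·R1.
R3 ← R3 − 1·R1.
R4 ← R4 − 20·R1.
R2 ← R2 / (-41/5).
R1 ← R1 − 1/5·R2.
R3 ← R3 + 66/5·R2.
R4 ← R4 + 3·R2.
R3 ← R3 / (676/41).
R1 ← R1 + 50/41·R3.
R2 ← R2 − 45/41·R3.
R4 ← R4 − 217/41·R3.
R4 ← R4 / (-12806/507).
R1 ← R1 + 617/507·R4.
R2 ← R2 + 136/169·R4.
R3 ← R3 + 1138/507·R4.
Reading off the reduced rows gives x_1 = 2, x_2 = -1, x_3 = -1, x_4 = 1.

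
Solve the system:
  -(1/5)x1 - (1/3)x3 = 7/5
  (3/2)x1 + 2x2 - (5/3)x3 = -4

infinitely many solutions

Row-reduce:
R1 ← R1 / (-1/5).
R2 ← R2 − 3/2·R1.
R2 ← R2 / (2).
Rank is 2 with 3 unknowns, leaving x3 free.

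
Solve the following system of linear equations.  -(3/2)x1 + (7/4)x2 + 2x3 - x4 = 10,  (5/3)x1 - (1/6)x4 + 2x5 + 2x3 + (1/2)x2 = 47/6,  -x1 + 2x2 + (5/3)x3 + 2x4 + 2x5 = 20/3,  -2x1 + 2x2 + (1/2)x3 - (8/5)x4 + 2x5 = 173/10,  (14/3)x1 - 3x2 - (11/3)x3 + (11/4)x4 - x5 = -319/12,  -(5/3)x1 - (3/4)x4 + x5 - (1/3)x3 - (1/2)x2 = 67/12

no solution

Row-reduce:
R1 ← R1 / (-3/2).
R2 ← R2 − 5/3·R1.
R3 ← R3 + 1·R1.
R4 ← R4 + 2·R1.
R5 ← R5 − 14/3·R1.
R6 ← R6 + 5/3·R1.
R2 ← R2 / (22/9).
R1 ← R1 + 7/6·R2.
R3 ← R3 − 5/6·R2.
R4 ← R4 + 1/3·R2.
R5 ← R5 − 22/9·R2.
R6 ← R6 + 22/9·R2.
R3 ← R3 / (-73/66).
R1 ← R1 − 15/22·R3.
R2 ← R2 − 19/11·R3.
R4 ← R4 + 35/22·R3.
R5 ← R5 + 5/3·R3.
R6 ← R6 − 5/3·R3.
R4 ← R4 / (-14317/2920).
R1 ← R1 − 575/292·R4.
R2 ← R2 − 631/146·R4.
R3 ← R3 + 819/292·R4.
R5 ← R5 + 823/219·R4.
R6 ← R6 − 823/219·R4.
R5 ← R5 / (-226568/42951).
R1 ← R1 − 27466/14317·R5.
R2 ← R2 − 45940/14317·R5.
R3 ← R3 + 20148/14317·R5.
R4 ← R4 + 1100/14317·R5.
R6 ← R6 − 226568/42951·R5.
Row 6 reduces to 0 = -1, a contradiction. The system is inconsistent.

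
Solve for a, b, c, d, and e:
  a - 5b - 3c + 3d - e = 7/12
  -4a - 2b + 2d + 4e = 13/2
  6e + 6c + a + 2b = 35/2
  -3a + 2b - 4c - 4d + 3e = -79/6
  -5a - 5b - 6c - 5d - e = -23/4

a = 0, b = -9/4, c = 3, d = -1/3, e = 2/3

Row-reduce the augmented matrix:
R2 ← R2 + 4·R1.
R3 ← R3 − 1·R1.
R4 ← R4 + 3·R1.
R5 ← R5 + 5·R1.
R2 ← R2 / (-22).
R1 ← R1 + 5·R2.
R3 ← R3 − 7·R2.
R4 ← R4 + 13·R2.
R5 ← R5 + 30·R2.
R3 ← R3 / (57/11).
R1 ← R1 + 3/11·R3.
R2 ← R2 − 6/11·R3.
R4 ← R4 + 65/11·R3.
R5 ← R5 + 51/11·R3.
R4 ← R4 / (-92/57).
R1 ← R1 + 2/19·R4.
R2 ← R2 + 15/19·R4.
R3 ← R3 − 16/57·R4.
R5 ← R5 + 148/19·R4.
R5 ← R5 / (-880/23).
R1 ← R1 + 53/46·R5.
R2 ← R2 + 427/92·R5.
R3 ← R3 − 63/23·R5.
R4 ← R4 + 455/92·R5.
Reading off the reduced rows gives a = 0, b = -9/4, c = 3, d = -1/3, e = 2/3.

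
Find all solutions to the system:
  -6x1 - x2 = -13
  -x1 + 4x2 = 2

x1 = 2, x2 = 1

From equation 1: x2 = 13 − 6·x1.
Substitute into equation 2 and solve: x1 = 2.
Then x2 = 1.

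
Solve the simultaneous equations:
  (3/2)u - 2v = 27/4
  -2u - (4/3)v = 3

u = 1/2, v = -3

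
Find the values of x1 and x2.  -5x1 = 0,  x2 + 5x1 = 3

x1 = 0, x2 = 3

Row-reduce the augmented matrix:
R1 ← R1 / (-5).
R2 ← R2 − 5·R1.
Reading off the reduced rows gives x1 = 0, x2 = 3.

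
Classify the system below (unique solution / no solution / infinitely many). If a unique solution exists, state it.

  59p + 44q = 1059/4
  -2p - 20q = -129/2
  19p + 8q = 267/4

p = 9/4, q = 3

Row-reduce the augmented matrix:
R1 ← R1 / (59).
R2 ← R2 + 2·R1.
R3 ← R3 − 19·R1.
R2 ← R2 / (-1092/59).
R1 ← R1 − 44/59·R2.
R3 ← R3 + 364/59·R2.
R3 reduces to 0 = 0, so the extra equation is consistent.
Reading off the reduced rows gives p = 9/4, q = 3.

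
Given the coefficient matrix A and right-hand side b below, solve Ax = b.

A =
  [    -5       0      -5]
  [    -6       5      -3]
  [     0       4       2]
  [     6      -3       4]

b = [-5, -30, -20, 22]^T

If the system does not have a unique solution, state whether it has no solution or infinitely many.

Row-reduce:
R1 ← R1 / (-5).
R2 ← R2 + 6·R1.
R4 ← R4 − 6·R1.
R2 ← R2 / (5).
R3 ← R3 − 4·R2.
R4 ← R4 + 3·R2.
R3 ← R3 / (-2/5).
R1 ← R1 − 1·R3.
R2 ← R2 − 3/5·R3.
R4 ← R4 + 1/5·R3.
Row 4 reduces to 0 = 2, a contradiction. The system is inconsistent.

no solution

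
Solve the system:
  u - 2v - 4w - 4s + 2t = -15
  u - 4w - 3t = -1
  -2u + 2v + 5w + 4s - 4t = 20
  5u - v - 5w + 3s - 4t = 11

Row-reduce:
R2 ← R2 − 1·R1.
R3 ← R3 + 2·R1.
R4 ← R4 − 5·R1.
R2 ← R2 / (2).
R1 ← R1 + 2·R2.
R3 ← R3 + 2·R2.
R4 ← R4 − 9·R2.
R3 ← R3 / (-3).
R1 ← R1 + 4·R3.
R4 ← R4 − 15·R3.
R4 ← R4 / (5).
R2 ← R2 − 2·R4.
Rank is 4 with 5 unknowns, leaving t free.

infinitely many solutions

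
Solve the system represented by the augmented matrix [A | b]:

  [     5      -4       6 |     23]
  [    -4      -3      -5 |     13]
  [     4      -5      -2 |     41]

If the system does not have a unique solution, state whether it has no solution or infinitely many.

Row-reduce the augmented matrix:
R1 ← R1 / (5).
R2 ← R2 + 4·R1.
R3 ← R3 − 4·R1.
R2 ← R2 / (-31/5).
R1 ← R1 + 4/5·R2.
R3 ← R3 + 9/5·R2.
R3 ← R3 / (-209/31).
R1 ← R1 − 38/31·R3.
R2 ← R2 − 1/31·R3.
Reading off the reduced rows gives x_1 = 3, x_2 = -5, x_3 = -2.

x_1 = 3, x_2 = -5, x_3 = -2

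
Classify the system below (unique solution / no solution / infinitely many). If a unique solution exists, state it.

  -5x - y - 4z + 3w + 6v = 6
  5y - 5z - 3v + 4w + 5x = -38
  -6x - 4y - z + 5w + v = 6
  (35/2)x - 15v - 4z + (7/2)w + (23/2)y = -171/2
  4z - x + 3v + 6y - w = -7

Row-reduce:
R1 ← R1 / (-5).
R2 ← R2 − 5·R1.
R3 ← R3 + 6·R1.
R4 ← R4 − 35/2·R1.
R5 ← R5 + 1·R1.
R2 ← R2 / (4).
R1 ← R1 − 1/5·R2.
R3 ← R3 + 14/5·R2.
R4 ← R4 − 8·R2.
R5 ← R5 − 31/5·R2.
R3 ← R3 / (-5/2).
R1 ← R1 − 5/4·R3.
R2 ← R2 + 9/4·R3.
R5 ← R5 − 75/4·R3.
Swap R4 and R5.
R4 ← R4 / (174/5).
R1 ← R1 − 11/5·R4.
R2 ← R2 + 98/25·R4.
R3 ← R3 + 63/25·R4.
Row 5 reduces to 0 = -1/2, a contradiction. The system is inconsistent.

no solution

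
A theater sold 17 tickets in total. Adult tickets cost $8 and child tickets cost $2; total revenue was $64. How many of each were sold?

Let a = adult tickets, c = child tickets.
  c + a = 17
  8a + 2c = 64
From equation 1: a = 17 − c.
Substitute into equation 2 and solve: c = 12.
Then a = 5.

adult tickets: 5, child tickets: 12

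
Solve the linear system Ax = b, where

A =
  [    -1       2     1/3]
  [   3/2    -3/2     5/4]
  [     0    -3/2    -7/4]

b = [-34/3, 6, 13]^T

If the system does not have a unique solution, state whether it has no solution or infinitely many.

Row-reduce:
R1 ← R1 / (-1).
R2 ← R2 − 3/2·R1.
R2 ← R2 / (3/2).
R1 ← R1 + 2·R2.
R3 ← R3 + 3/2·R2.
Row 3 reduces to 0 = 2, a contradiction. The system is inconsistent.

no solution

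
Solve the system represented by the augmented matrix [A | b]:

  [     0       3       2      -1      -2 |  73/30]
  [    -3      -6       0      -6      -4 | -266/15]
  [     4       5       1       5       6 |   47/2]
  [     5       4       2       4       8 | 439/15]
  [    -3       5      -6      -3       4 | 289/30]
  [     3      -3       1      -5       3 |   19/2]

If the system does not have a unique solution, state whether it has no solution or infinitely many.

x_1 = 1, x_2 = 3/2, x_3 = 1, x_4 = -3/5, x_5 = 7/3

Row-reduce the augmented matrix:
Swap R1 and R2.
R1 ← R1 / (-3).
R3 ← R3 − 4·R1.
R4 ← R4 − 5·R1.
R5 ← R5 + 3·R1.
R6 ← R6 − 3·R1.
R2 ← R2 / (3).
R1 ← R1 − 2·R2.
R3 ← R3 + 3·R2.
R4 ← R4 + 6·R2.
R5 ← R5 − 11·R2.
R6 ← R6 + 9·R2.
R3 ← R3 / (3).
R1 ← R1 + 4/3·R3.
R2 ← R2 − 2/3·R3.
R4 ← R4 − 6·R3.
R5 ← R5 + 40/3·R3.
R6 ← R6 − 7·R3.
Swap R4 and R5.
R4 ← R4 / (-100/9).
R1 ← R1 − 8/9·R4.
R2 ← R2 − 5/9·R4.
R3 ← R3 + 4/3·R4.
R6 ← R6 + 14/3·R4.
Swap R5 and R6.
R5 ← R5 / (-196/25).
R1 ← R1 − 212/75·R5.
R2 ← R2 − 1/10·R5.
R3 ← R3 + 118/75·R5.
R4 ← R4 + 127/150·R5.
R6 reduces to 0 = 0, so the extra equation is consistent.
Reading off the reduced rows gives x_1 = 1, x_2 = 3/2, x_3 = 1, x_4 = -3/5, x_5 = 7/3.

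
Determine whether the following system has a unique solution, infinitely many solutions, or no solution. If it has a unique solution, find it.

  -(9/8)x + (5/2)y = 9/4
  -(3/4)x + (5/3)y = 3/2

infinitely many solutions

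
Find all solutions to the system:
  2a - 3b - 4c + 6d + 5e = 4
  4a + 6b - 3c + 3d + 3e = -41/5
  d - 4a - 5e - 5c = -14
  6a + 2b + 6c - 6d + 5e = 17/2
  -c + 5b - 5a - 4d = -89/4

a = 5/4, b = -3/2, c = 5/2, d = 3/2, e = -2/5

Row-reduce the augmented matrix:
R1 ← R1 / (2).
R2 ← R2 − 4·R1.
R3 ← R3 + 4·R1.
R4 ← R4 − 6·R1.
R5 ← R5 + 5·R1.
R2 ← R2 / (12).
R1 ← R1 + 3/2·R2.
R3 ← R3 + 6·R2.
R4 ← R4 − 11·R2.
R5 ← R5 + 5/2·R2.
R3 ← R3 / (-21/2).
R1 ← R1 + 11/8·R3.
R2 ← R2 − 5/12·R3.
R4 ← R4 − 161/12·R3.
R5 ← R5 + 239/24·R3.
R4 ← R4 / (-44/9).
R1 ← R1 − 16/21·R4.
R2 ← R2 + 26/63·R4.
R3 ← R3 + 17/21·R4.
R5 ← R5 − 67/63·R4.
R5 ← R5 / (2851/308).
R1 ← R1 − 90/77·R5.
R2 ← R2 + 59/154·R5.
R3 ← R3 − 41/308·R5.
R4 ← R4 − 15/44·R5.
Reading off the reduced rows gives a = 5/4, b = -3/2, c = 5/2, d = 3/2, e = -2/5.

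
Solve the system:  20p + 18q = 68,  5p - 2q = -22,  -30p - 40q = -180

p = -2, q = 6

Row-reduce the augmented matrix:
R1 ← R1 / (20).
R2 ← R2 − 5·R1.
R3 ← R3 + 30·R1.
R2 ← R2 / (-13/2).
R1 ← R1 − 9/10·R2.
R3 ← R3 + 13·R2.
R3 reduces to 0 = 0, so the extra equation is consistent.
Reading off the reduced rows gives p = -2, q = 6.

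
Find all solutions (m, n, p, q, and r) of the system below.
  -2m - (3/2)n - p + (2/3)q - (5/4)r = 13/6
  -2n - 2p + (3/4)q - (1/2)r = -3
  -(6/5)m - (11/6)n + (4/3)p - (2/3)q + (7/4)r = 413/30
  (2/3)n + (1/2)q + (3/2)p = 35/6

infinitely many solutions

Row-reduce:
R1 ← R1 / (-2).
R3 ← R3 + 6/5·R1.
R2 ← R2 / (-2).
R1 ← R1 − 3/4·R2.
R3 ← R3 + 14/15·R2.
R4 ← R4 − 2/3·R2.
R3 ← R3 / (43/15).
R1 ← R1 + 1/4·R3.
R2 ← R2 − 1·R3.
R4 ← R4 − 5/6·R3.
R4 ← R4 / (1199/1032).
R1 ← R1 + 725/4128·R4.
R2 ← R2 − 41/344·R4.
R3 ← R3 + 85/172·R4.
Rank is 4 with 5 unknowns, leaving r free.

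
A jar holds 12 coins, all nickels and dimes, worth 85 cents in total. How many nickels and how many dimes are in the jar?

nickels: 7, dimes: 5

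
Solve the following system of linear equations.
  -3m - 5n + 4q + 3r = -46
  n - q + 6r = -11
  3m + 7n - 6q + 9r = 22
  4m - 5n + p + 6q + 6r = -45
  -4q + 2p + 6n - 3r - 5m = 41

no solution

Row-reduce:
R1 ← R1 / (-3).
R3 ← R3 − 3·R1.
R4 ← R4 − 4·R1.
R5 ← R5 + 5·R1.
R1 ← R1 − 5/3·R2.
R3 ← R3 − 2·R2.
R4 ← R4 + 35/3·R2.
R5 ← R5 − 43/3·R2.
Swap R3 and R4.
R5 ← R5 − 2·R3.
Swap R4 and R5.
R4 ← R4 / (13/3).
R1 ← R1 − 1/3·R4.
R2 ← R2 + 1·R4.
R3 ← R3 + 1/3·R4.
Row 5 reduces to 0 = -2, a contradiction. The system is inconsistent.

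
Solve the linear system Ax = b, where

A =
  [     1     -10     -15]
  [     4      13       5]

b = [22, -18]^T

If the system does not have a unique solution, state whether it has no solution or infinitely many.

infinitely many solutions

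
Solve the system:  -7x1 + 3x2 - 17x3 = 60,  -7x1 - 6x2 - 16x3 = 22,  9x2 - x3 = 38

infinitely many solutions

Row-reduce:
R1 ← R1 / (-7).
R2 ← R2 + 7·R1.
R2 ← R2 / (-9).
R1 ← R1 + 3/7·R2.
R3 ← R3 − 9·R2.
Rank is 2 with 3 unknowns, leaving x3 free.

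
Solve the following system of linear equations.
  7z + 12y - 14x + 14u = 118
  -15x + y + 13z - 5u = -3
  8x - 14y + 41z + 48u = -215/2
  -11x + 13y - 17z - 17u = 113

Row-reduce:
R1 ← R1 / (-14).
R2 ← R2 + 15·R1.
R3 ← R3 − 8·R1.
R4 ← R4 + 11·R1.
R2 ← R2 / (-83/7).
R1 ← R1 + 6/7·R2.
R3 ← R3 + 50/7·R2.
R4 ← R4 − 25/7·R2.
R3 ← R3 / (3460/83).
R1 ← R1 + 149/166·R3.
R2 ← R2 + 77/166·R3.
R4 ← R4 + 1730/83·R3.
Row 4 reduces to 0 = 1/4, a contradiction. The system is inconsistent.

no solution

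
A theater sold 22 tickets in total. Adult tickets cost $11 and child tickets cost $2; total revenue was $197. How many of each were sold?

adult tickets: 17, child tickets: 5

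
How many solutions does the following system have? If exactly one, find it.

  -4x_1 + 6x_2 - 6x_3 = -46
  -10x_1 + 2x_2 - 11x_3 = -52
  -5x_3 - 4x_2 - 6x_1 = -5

no solution

Row-reduce:
R1 ← R1 / (-4).
R2 ← R2 + 10·R1.
R3 ← R3 + 6·R1.
R2 ← R2 / (-13).
R1 ← R1 + 3/2·R2.
R3 ← R3 + 13·R2.
Row 3 reduces to 0 = 1, a contradiction. The system is inconsistent.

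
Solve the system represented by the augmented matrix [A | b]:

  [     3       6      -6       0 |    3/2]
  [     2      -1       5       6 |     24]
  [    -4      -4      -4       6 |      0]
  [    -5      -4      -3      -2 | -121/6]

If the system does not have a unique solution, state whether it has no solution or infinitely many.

x_1 = 5/2, x_2 = 0, x_3 = 1, x_4 = 7/3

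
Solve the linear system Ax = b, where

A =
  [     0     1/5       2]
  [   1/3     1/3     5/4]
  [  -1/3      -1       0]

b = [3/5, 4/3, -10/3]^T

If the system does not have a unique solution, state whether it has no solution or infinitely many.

Row-reduce the augmented matrix:
Swap R1 and R2.
R1 ← R1 / (1/3).
R3 ← R3 + 1/3·R1.
R2 ← R2 / (1/5).
R1 ← R1 − 1·R2.
R3 ← R3 + 2/3·R2.
R3 ← R3 / (95/12).
R1 ← R1 + 25/4·R3.
R2 ← R2 − 10·R3.
Reading off the reduced rows gives x_1 = 1, x_2 = 3, x_3 = 0.

x_1 = 1, x_2 = 3, x_3 = 0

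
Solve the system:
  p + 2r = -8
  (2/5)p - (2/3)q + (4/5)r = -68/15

infinitely many solutions

Row-reduce:
R2 ← R2 − 2/5·R1.
R2 ← R2 / (-2/3).
Rank is 2 with 3 unknowns, leaving r free.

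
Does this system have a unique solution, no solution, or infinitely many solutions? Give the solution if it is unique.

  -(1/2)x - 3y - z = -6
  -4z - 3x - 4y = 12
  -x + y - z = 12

infinitely many solutions

Row-reduce:
R1 ← R1 / (-1/2).
R2 ← R2 + 3·R1.
R3 ← R3 + 1·R1.
R2 ← R2 / (14).
R1 ← R1 − 6·R2.
R3 ← R3 − 7·R2.
Rank is 2 with 3 unknowns, leaving z free.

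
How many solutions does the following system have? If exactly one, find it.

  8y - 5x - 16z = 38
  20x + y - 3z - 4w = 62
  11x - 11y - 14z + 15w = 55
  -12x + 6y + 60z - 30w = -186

infinitely many solutions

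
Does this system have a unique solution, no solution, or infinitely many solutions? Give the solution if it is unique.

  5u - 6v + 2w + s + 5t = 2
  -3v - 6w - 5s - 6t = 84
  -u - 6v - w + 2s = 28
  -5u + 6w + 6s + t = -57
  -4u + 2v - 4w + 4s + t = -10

Row-reduce the augmented matrix:
R1 ← R1 / (5).
R3 ← R3 + 1·R1.
R4 ← R4 + 5·R1.
R5 ← R5 + 4·R1.
R2 ← R2 / (-3).
R1 ← R1 + 6/5·R2.
R3 ← R3 + 36/5·R2.
R4 ← R4 + 6·R2.
R5 ← R5 + 14/5·R2.
R3 ← R3 / (69/5).
R1 ← R1 − 14/5·R3.
R2 ← R2 − 2·R3.
R4 ← R4 − 20·R3.
R5 ← R5 − 16/5·R3.
R4 ← R4 / (-247/69).
R1 ← R1 + 47/69·R4.
R2 ← R2 + 9/23·R4.
R3 ← R3 − 71/69·R4.
R5 ← R5 − 142/23·R4.
R5 ← R5 / (-311/741).
R1 ← R1 − 271/247·R5.
R2 ← R2 − 178/741·R5.
R3 ← R3 + 31/247·R5.
R4 ← R4 − 298/247·R5.
Reading off the reduced rows gives u = 1, v = -5, w = -5, s = -3, t = -4.

u = 1, v = -5, w = -5, s = -3, t = -4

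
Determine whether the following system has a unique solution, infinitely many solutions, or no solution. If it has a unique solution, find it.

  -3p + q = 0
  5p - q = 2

Row-reduce the augmented matrix:
R1 ← R1 / (-3).
R2 ← R2 − 5·R1.
R2 ← R2 / (2/3).
R1 ← R1 + 1/3·R2.
Reading off the reduced rows gives p = 1, q = 3.

p = 1, q = 3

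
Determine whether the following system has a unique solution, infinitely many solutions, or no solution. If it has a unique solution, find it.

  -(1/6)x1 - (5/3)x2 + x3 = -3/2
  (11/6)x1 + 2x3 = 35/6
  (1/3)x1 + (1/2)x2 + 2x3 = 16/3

x1 = 1, x2 = 2, x3 = 2

Row-reduce the augmented matrix:
R1 ← R1 / (-1/6).
R2 ← R2 − 11/6·R1.
R3 ← R3 − 1/3·R1.
R2 ← R2 / (-55/3).
R1 ← R1 − 10·R2.
R3 ← R3 + 17/6·R2.
R3 ← R3 / (219/110).
R1 ← R1 − 12/11·R3.
R2 ← R2 + 39/55·R3.
Reading off the reduced rows gives x1 = 1, x2 = 2, x3 = 2.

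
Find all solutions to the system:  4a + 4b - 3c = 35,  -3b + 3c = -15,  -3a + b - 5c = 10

a = 5, b = 0, c = -5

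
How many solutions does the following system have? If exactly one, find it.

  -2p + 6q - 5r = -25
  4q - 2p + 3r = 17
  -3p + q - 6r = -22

Row-reduce the augmented matrix:
R1 ← R1 / (-2).
R2 ← R2 + 2·R1.
R3 ← R3 + 3·R1.
R2 ← R2 / (-2).
R1 ← R1 + 3·R2.
R3 ← R3 + 8·R2.
R3 ← R3 / (-61/2).
R1 ← R1 + 19/2·R3.
R2 ← R2 + 4·R3.
Reading off the reduced rows gives p = -3, q = -1, r = 5.

p = -3, q = -1, r = 5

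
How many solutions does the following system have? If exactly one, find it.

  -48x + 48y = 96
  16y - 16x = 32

Row-reduce:
R1 ← R1 / (-48).
R2 ← R2 + 16·R1.
Rank is 1 with 2 unknowns, leaving y free.

infinitely many solutions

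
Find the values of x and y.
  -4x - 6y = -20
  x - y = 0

x = 2, y = 2

Row-reduce the augmented matrix:
R1 ← R1 / (-4).
R2 ← R2 − 1·R1.
R2 ← R2 / (-5/2).
R1 ← R1 − 3/2·R2.
Reading off the reduced rows gives x = 2, y = 2.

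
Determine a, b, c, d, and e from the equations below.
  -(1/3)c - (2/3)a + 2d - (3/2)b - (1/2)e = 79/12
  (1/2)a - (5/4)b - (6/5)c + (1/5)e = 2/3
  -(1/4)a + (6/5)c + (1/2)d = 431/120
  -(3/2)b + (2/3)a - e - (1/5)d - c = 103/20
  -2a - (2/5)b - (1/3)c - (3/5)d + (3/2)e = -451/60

a = 3/2, b = -3, c = 11/4, d = 4/3, e = -8/3

Row-reduce the augmented matrix:
R1 ← R1 / (-2/3).
R2 ← R2 − 1/2·R1.
R3 ← R3 + 1/4·R1.
R4 ← R4 − 2/3·R1.
R5 ← R5 + 2·R1.
R2 ← R2 / (-19/8).
R1 ← R1 − 9/4·R2.
R3 ← R3 − 9/16·R2.
R4 ← R4 + 3·R2.
R5 ← R5 − 41/10·R2.
R3 ← R3 / (373/380).
R1 ← R1 + 83/95·R3.
R2 ← R2 − 58/95·R3.
R4 ← R4 − 142/285·R3.
R5 ← R5 + 2617/1425·R3.
R4 ← R4 / (-829/5595).
R1 ← R1 + 554/373·R4.
R2 ← R2 + 260/373·R4.
R3 ← R3 − 40/373·R4.
R5 ← R5 + 21337/5595·R4.
R5 ← R5 / (1566691/41450).
R1 ← R1 − 59181/4145·R5.
R2 ← R2 − 26314/4145·R5.
R3 ← R3 + 1377/1658·R5.
R4 ← R4 − 15141/1658·R5.
Reading off the reduced rows gives a = 3/2, b = -3, c = 11/4, d = 4/3, e = -8/3.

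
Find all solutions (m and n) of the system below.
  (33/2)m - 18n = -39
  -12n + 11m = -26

infinitely many solutions

Row-reduce:
R1 ← R1 / (33/2).
R2 ← R2 − 11·R1.
Rank is 1 with 2 unknowns, leaving n free.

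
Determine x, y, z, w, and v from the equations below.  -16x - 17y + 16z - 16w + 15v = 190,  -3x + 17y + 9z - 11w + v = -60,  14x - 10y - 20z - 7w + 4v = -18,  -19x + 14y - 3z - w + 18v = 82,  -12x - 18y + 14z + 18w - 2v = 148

x = -2, y = -4, z = 2, w = 2, v = 6

Row-reduce the augmented matrix:
R1 ← R1 / (-16).
R2 ← R2 + 3·R1.
R3 ← R3 − 14·R1.
R4 ← R4 + 19·R1.
R5 ← R5 + 12·R1.
R2 ← R2 / (323/16).
R1 ← R1 − 17/16·R2.
R3 ← R3 + 199/8·R2.
R4 ← R4 − 547/16·R2.
R5 ← R5 + 21/4·R2.
R3 ← R3 / (450/323).
R1 ← R1 + 25/19·R3.
R2 ← R2 − 96/323·R3.
R4 ← R4 + 10388/323·R3.
R5 ← R5 − 1150/323·R3.
R4 ← R4 / (-153176/225).
R1 ← R1 + 499/18·R4.
R2 ← R2 − 464/75·R4.
R3 ← R3 + 9967/450·R4.
R5 ← R5 − 961/9·R4.
R5 ← R5 / (50762/19147).
R1 ← R1 + 17403/19147·R5.
R2 ← R2 + 2165/19147·R5.
R3 ← R3 + 11513/19147·R5.
R4 ← R4 + 9760/19147·R5.
Reading off the reduced rows gives x = -2, y = -4, z = 2, w = 2, v = 6.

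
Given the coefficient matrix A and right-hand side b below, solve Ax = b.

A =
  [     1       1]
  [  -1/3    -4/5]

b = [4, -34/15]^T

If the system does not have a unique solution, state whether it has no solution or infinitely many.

x_1 = 2, x_2 = 2

From equation 1: x_1 = 4 − x_2.
Substitute into equation 2 and solve: x_2 = 2.
Then x_1 = 2.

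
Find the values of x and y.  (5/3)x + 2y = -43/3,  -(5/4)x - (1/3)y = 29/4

Row-reduce the augmented matrix:
R1 ← R1 / (5/3).
R2 ← R2 + 5/4·R1.
R2 ← R2 / (7/6).
R1 ← R1 − 6/5·R2.
Reading off the reduced rows gives x = -5, y = -3.

x = -5, y = -3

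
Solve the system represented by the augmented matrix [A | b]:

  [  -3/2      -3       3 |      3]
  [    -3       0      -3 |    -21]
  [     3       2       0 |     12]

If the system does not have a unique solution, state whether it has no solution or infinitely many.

Row-reduce:
R1 ← R1 / (-3/2).
R2 ← R2 + 3·R1.
R3 ← R3 − 3·R1.
R2 ← R2 / (6).
R1 ← R1 − 2·R2.
R3 ← R3 + 4·R2.
Rank is 2 with 3 unknowns, leaving x_3 free.

infinitely many solutions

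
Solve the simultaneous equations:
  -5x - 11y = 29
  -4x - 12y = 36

Row-reduce the augmented matrix:
R1 ← R1 / (-5).
R2 ← R2 + 4·R1.
R2 ← R2 / (-16/5).
R1 ← R1 − 11/5·R2.
Reading off the reduced rows gives x = 3, y = -4.

x = 3, y = -4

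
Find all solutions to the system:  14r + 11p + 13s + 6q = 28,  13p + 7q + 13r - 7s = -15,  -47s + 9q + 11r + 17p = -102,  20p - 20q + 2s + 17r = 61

Row-reduce:
R1 ← R1 / (11).
R2 ← R2 − 13·R1.
R3 ← R3 − 17·R1.
R4 ← R4 − 20·R1.
R2 ← R2 / (-1/11).
R1 ← R1 − 6/11·R2.
R3 ← R3 + 3/11·R2.
R4 ← R4 + 340/11·R2.
Swap R3 and R4.
R3 ← R3 / (1197).
R1 ← R1 + 20·R3.
R2 ← R2 − 39·R3.
Row 4 reduces to 0 = -1, a contradiction. The system is inconsistent.

no solution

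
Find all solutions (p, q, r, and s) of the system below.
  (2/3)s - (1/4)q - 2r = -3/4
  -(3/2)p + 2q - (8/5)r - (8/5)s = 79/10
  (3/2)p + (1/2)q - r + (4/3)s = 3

infinitely many solutions

Row-reduce:
Swap R1 and R2.
R1 ← R1 / (-3/2).
R3 ← R3 − 3/2·R1.
R2 ← R2 / (-1/4).
R1 ← R1 + 4/3·R2.
R3 ← R3 − 5/2·R2.
R3 ← R3 / (-113/5).
R1 ← R1 − 176/15·R3.
R2 ← R2 − 8·R3.
Rank is 3 with 4 unknowns, leaving s free.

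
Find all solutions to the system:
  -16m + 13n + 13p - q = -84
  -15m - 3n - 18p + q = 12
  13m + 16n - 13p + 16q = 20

infinitely many solutions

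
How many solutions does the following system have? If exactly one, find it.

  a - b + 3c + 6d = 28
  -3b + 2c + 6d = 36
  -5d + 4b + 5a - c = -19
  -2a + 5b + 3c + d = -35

a = 4, b = -6, c = 0, d = 3

Row-reduce the augmented matrix:
R3 ← R3 − 5·R1.
R4 ← R4 + 2·R1.
R2 ← R2 / (-3).
R1 ← R1 + 1·R2.
R3 ← R3 − 9·R2.
R4 ← R4 − 3·R2.
R3 ← R3 / (-10).
R1 ← R1 − 7/3·R3.
R2 ← R2 + 2/3·R3.
R4 ← R4 − 11·R3.
R4 ← R4 / (3/10).
R1 ← R1 − 1/30·R4.
R2 ← R2 + 13/15·R4.
R3 ← R3 − 17/10·R4.
Reading off the reduced rows gives a = 4, b = -6, c = 0, d = 3.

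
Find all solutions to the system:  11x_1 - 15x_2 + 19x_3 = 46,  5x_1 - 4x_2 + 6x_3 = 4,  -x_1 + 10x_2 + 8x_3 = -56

Row-reduce the augmented matrix:
R1 ← R1 / (11).
R2 ← R2 − 5·R1.
R3 ← R3 + 1·R1.
R2 ← R2 / (31/11).
R1 ← R1 + 15/11·R2.
R3 ← R3 − 95/11·R2.
R3 ← R3 / (552/31).
R1 ← R1 − 14/31·R3.
R2 ← R2 + 29/31·R3.
Reading off the reduced rows gives x_1 = -4, x_2 = -6, x_3 = 0.

x_1 = -4, x_2 = -6, x_3 = 0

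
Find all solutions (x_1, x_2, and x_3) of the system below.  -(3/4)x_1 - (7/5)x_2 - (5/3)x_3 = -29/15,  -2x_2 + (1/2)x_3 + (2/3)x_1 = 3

Row-reduce:
R1 ← R1 / (-3/4).
R2 ← R2 − 2/3·R1.
R2 ← R2 / (-146/45).
R1 ← R1 − 28/15·R2.
Rank is 2 with 3 unknowns, leaving x_3 free.

infinitely many solutions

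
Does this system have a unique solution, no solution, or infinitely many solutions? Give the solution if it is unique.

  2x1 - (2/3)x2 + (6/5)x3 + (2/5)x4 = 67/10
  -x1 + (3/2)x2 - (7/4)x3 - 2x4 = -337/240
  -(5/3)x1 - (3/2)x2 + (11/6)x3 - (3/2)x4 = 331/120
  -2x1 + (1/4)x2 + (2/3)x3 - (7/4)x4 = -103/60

Row-reduce the augmented matrix:
R1 ← R1 / (2).
R2 ← R2 + 1·R1.
R3 ← R3 + 5/3·R1.
R4 ← R4 + 2·R1.
R2 ← R2 / (7/6).
R1 ← R1 + 1/3·R2.
R3 ← R3 + 37/18·R2.
R4 ← R4 + 5/12·R2.
R3 ← R3 / (113/140).
R1 ← R1 − 19/70·R3.
R2 ← R2 + 69/70·R3.
R4 ← R4 − 1223/840·R3.
R4 ← R4 / (11863/2034).
R1 ← R1 − 388/339·R4.
R2 ← R2 + 773/113·R4.
R3 ← R3 + 1822/339·R4.
Reading off the reduced rows gives x1 = 3, x2 = -11/5, x3 = 1/4, x4 = -8/3.

x1 = 3, x2 = -11/5, x3 = 1/4, x4 = -8/3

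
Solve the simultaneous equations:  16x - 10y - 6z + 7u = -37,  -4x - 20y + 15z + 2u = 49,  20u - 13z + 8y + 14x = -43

Row-reduce:
R1 ← R1 / (16).
R2 ← R2 + 4·R1.
R3 ← R3 − 14·R1.
R2 ← R2 / (-45/2).
R1 ← R1 + 5/8·R2.
R3 ← R3 − 67/4·R2.
R3 ← R3 / (23/10).
R1 ← R1 + 3/4·R3.
R2 ← R2 + 3/5·R3.
Rank is 3 with 4 unknowns, leaving u free.

infinitely many solutions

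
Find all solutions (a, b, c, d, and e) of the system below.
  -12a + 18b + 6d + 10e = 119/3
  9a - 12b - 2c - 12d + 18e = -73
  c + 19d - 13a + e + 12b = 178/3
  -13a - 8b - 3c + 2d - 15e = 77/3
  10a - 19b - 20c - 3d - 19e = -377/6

a = -5/3, b = 3/2, c = 2, d = 1, e = -4/3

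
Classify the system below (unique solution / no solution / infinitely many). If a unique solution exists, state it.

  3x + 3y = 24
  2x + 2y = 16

Row-reduce:
R1 ← R1 / (3).
R2 ← R2 − 2·R1.
Rank is 1 with 2 unknowns, leaving y free.

infinitely many solutions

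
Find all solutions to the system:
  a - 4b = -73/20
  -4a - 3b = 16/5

a = -5/4, b = 3/5

From equation 1: a = -73/20 + 4·b.
Substitute into equation 2 and solve: b = 3/5.
Then a = -5/4.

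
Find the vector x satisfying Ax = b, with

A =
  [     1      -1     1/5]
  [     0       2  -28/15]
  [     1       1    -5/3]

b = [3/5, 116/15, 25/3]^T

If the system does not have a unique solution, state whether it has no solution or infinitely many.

infinitely many solutions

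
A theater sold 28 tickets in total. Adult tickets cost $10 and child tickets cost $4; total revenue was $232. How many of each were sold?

Let a = adult tickets, c = child tickets.
  c + a = 28
  10a + 4c = 232
Row-reduce the augmented matrix:
R2 ← R2 − 10·R1.
R2 ← R2 / (-6).
R1 ← R1 − 1·R2.
Reading off the reduced rows gives a = 20, c = 8.

adult tickets: 20, child tickets: 8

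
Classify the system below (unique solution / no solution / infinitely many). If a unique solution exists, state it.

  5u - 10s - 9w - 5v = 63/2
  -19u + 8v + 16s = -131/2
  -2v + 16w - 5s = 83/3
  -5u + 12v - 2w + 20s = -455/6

Row-reduce the augmented matrix:
R1 ← R1 / (5).
R2 ← R2 + 19·R1.
R4 ← R4 + 5·R1.
R2 ← R2 / (-11).
R1 ← R1 + 1·R2.
R3 ← R3 + 2·R2.
R4 ← R4 − 7·R2.
R3 ← R3 / (1222/55).
R1 ← R1 − 72/55·R3.
R2 ← R2 − 171/55·R3.
R4 ← R4 + 1802/55·R3.
R4 ← R4 / (-3345/611).
R1 ← R1 − 36/611·R4.
R2 ← R2 − 2615/1222·R4.
R3 ← R3 + 55/1222·R4.
Reading off the reduced rows gives u = 1/2, v = -1, w = 2/3, s = -3.

u = 1/2, v = -1, w = 2/3, s = -3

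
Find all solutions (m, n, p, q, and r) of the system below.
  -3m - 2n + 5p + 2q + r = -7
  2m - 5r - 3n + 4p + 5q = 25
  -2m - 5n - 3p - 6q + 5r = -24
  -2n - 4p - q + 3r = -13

Row-reduce:
R1 ← R1 / (-3).
R2 ← R2 − 2·R1.
R3 ← R3 + 2·R1.
R2 ← R2 / (-13/3).
R1 ← R1 − 2/3·R2.
R3 ← R3 + 11/3·R2.
R4 ← R4 + 2·R2.
R3 ← R3 / (-163/13).
R1 ← R1 + 7/13·R3.
R2 ← R2 + 22/13·R3.
R4 ← R4 + 96/13·R3.
R4 ← R4 / (579/163).
R1 ← R1 − 139/163·R4.
R2 ← R2 − 41/163·R4.
R3 ← R3 − 165/163·R4.
Rank is 4 with 5 unknowns, leaving r free.

infinitely many solutions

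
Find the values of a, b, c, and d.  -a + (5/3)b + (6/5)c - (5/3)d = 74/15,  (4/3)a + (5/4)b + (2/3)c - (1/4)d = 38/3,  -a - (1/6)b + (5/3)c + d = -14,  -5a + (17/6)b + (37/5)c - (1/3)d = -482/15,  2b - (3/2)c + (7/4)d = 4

a = 6, b = 4, c = -2, d = -4

Row-reduce the augmented matrix:
R1 ← R1 / (-1).
R2 ← R2 − 4/3·R1.
R3 ← R3 + 1·R1.
R4 ← R4 + 5·R1.
R2 ← R2 / (125/36).
R1 ← R1 + 5/3·R2.
R3 ← R3 + 11/6·R2.
R4 ← R4 + 11/2·R2.
R5 ← R5 − 2·R2.
R3 ← R3 / (3119/1875).
R1 ← R1 + 14/125·R3.
R2 ← R2 − 408/625·R3.
R4 ← R4 − 3119/625·R3.
R5 ← R5 + 3507/1250·R3.
Swap R4 and R5.
R4 ← R4 / (17061/3119).
R1 ← R1 − 1783/3119·R4.
R2 ← R2 + 3887/3119·R4.
R3 ← R3 − 5105/6238·R4.
R5 reduces to 0 = 0, so the extra equation is consistent.
Reading off the reduced rows gives a = 6, b = 4, c = -2, d = -4.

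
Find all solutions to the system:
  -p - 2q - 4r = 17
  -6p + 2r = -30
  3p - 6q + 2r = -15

p = 3, q = 2, r = -6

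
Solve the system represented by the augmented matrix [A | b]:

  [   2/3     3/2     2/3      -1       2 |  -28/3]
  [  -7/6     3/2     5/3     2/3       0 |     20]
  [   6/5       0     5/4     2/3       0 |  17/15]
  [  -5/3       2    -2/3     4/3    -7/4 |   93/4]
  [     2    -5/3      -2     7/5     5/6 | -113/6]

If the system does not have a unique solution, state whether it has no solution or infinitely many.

x_1 = -6, x_2 = 2, x_3 = 4, x_4 = 5, x_5 = -3

Row-reduce the augmented matrix:
R1 ← R1 / (2/3).
R2 ← R2 + 7/6·R1.
R3 ← R3 − 6/5·R1.
R4 ← R4 + 5/3·R1.
R5 ← R5 − 2·R1.
R2 ← R2 / (33/8).
R1 ← R1 − 9/4·R2.
R3 ← R3 + 27/10·R2.
R4 ← R4 − 23/4·R2.
R5 ← R5 + 37/6·R2.
R3 ← R3 / (419/220).
R1 ← R1 + 6/11·R3.
R2 ← R2 − 68/99·R3.
R4 ← R4 + 292/99·R3.
R5 ← R5 − 70/297·R3.
R4 ← R4 / (34678/11313).
R1 ← R1 + 170/419·R4.
R2 ← R2 + 10142/11313·R4.
R3 ← R3 − 1160/1257·R4.
R5 ← R5 − 434923/169695·R4.
R5 ← R5 / (6834217/2080680).
R1 ← R1 − 16095/69356·R5.
R2 ← R2 − 17431/69356·R5.
R3 ← R3 − 7167/17339·R5.
R4 ← R4 + 165447/138712·R5.
Reading off the reduced rows gives x_1 = -6, x_2 = 2, x_3 = 4, x_4 = 5, x_5 = -3.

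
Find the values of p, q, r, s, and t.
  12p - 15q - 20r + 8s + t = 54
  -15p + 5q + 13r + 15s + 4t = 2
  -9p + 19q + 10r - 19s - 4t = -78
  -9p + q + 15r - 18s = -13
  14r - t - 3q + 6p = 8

Row-reduce the augmented matrix:
R1 ← R1 / (12).
R2 ← R2 + 15·R1.
R3 ← R3 + 9·R1.
R4 ← R4 + 9·R1.
R5 ← R5 − 6·R1.
R2 ← R2 / (-55/4).
R1 ← R1 + 5/4·R2.
R3 ← R3 − 31/4·R2.
R4 ← R4 + 41/4·R2.
R5 ← R5 − 9/2·R2.
R3 ← R3 / (-647/55).
R1 ← R1 + 19/33·R3.
R2 ← R2 − 48/55·R3.
R4 ← R4 − 492/55·R3.
R5 ← R5 − 1104/55·R3.
R4 ← R4 / (-19285/647).
R1 ← R1 + 3221/1941·R4.
R2 ← R2 + 1124/647·R4.
R3 ← R3 + 60/647·R4.
R5 ← R5 − 3910/647·R4.
R5 ← R5 / (-3720/3857).
R1 ← R1 + 2213/11571·R5.
R2 ← R2 + 795/3857·R5.
R3 ← R3 − 136/3857·R5.
R4 ← R4 − 438/3857·R5.
Reading off the reduced rows gives p = -1, q = -4, r = 0, s = 1, t = -2.

p = -1, q = -4, r = 0, s = 1, t = -2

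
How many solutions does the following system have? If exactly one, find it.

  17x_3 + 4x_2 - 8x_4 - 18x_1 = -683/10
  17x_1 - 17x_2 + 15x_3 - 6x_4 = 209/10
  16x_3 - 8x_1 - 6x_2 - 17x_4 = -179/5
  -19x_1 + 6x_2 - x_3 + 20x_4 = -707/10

x_1 = 3, x_2 = 4/5, x_3 = -3/2, x_4 = -1

Row-reduce the augmented matrix:
R1 ← R1 / (-18).
R2 ← R2 − 17·R1.
R3 ← R3 + 8·R1.
R4 ← R4 + 19·R1.
R2 ← R2 / (-119/9).
R1 ← R1 + 2/9·R2.
R3 ← R3 + 70/9·R2.
R4 ← R4 − 16/9·R2.
R3 ← R3 / (-167/17).
R1 ← R1 + 349/238·R3.
R2 ← R2 + 559/238·R3.
R4 ← R4 + 3515/238·R3.
R4 ← R4 / (81471/2338).
R1 ← R1 − 3481/2338·R4.
R2 ← R2 − 5455/2338·R4.
R3 ← R3 − 93/167·R4.
Reading off the reduced rows gives x_1 = 3, x_2 = 4/5, x_3 = -3/2, x_4 = -1.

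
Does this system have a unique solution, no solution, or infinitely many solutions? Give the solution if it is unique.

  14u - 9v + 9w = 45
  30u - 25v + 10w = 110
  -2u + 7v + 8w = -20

infinitely many solutions

Row-reduce:
R1 ← R1 / (14).
R2 ← R2 − 30·R1.
R3 ← R3 + 2·R1.
R2 ← R2 / (-40/7).
R1 ← R1 + 9/14·R2.
R3 ← R3 − 40/7·R2.
Rank is 2 with 3 unknowns, leaving w free.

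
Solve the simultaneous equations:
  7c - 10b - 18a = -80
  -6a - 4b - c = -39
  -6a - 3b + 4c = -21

no solution

Row-reduce:
R1 ← R1 / (-18).
R2 ← R2 + 6·R1.
R3 ← R3 + 6·R1.
R2 ← R2 / (-2/3).
R1 ← R1 − 5/9·R2.
R3 ← R3 − 1/3·R2.
Row 3 reduces to 0 = -1/2, a contradiction. The system is inconsistent.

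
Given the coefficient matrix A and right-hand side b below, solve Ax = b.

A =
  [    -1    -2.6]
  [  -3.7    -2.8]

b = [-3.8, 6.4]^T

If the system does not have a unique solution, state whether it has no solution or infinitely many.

From equation 1: x_1 = 19/5 − 13/5·x_2.
Substitute into equation 2 and solve: x_2 = 3.
Then x_1 = -4.

x_1 = -4, x_2 = 3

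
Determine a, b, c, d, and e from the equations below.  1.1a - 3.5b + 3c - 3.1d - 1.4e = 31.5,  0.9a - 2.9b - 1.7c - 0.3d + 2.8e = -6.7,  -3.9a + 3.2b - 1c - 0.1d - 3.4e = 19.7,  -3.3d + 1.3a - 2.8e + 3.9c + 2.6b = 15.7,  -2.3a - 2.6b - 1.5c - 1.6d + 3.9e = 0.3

a = -3, b = -4, c = 0, d = -4, e = -6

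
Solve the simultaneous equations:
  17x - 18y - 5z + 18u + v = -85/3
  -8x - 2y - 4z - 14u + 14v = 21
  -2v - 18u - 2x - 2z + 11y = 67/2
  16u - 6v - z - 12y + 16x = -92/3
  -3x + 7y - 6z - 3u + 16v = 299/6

x = 2/3, y = 5/2, z = -2, u = -1/3, v = 4/3

Row-reduce the augmented matrix:
R1 ← R1 / (17).
R2 ← R2 + 8·R1.
R3 ← R3 + 2·R1.
R4 ← R4 − 16·R1.
R5 ← R5 + 3·R1.
R2 ← R2 / (-178/17).
R1 ← R1 + 18/17·R2.
R3 ← R3 − 151/17·R2.
R4 ← R4 − 84/17·R2.
R5 ← R5 − 65/17·R2.
R3 ← R3 / (-710/89).
R1 ← R1 − 31/89·R3.
R2 ← R2 − 54/89·R3.
R4 ← R4 − 63/89·R3.
R5 ← R5 + 819/89·R3.
R4 ← R4 / (-3817/710).
R1 ← R1 − 511/710·R4.
R2 ← R2 + 368/355·R4.
R3 ← R3 − 1831/710·R4.
R5 ← R5 − 15541/710·R4.
R5 ← R5 / (48740/3817).
R1 ← R1 + 3215/3817·R5.
R2 ← R2 + 2854/3817·R5.
R3 ← R3 + 3490/3817·R5.
R4 ← R4 + 575/3817·R5.
Reading off the reduced rows gives x = 2/3, y = 5/2, z = -2, u = -1/3, v = 4/3.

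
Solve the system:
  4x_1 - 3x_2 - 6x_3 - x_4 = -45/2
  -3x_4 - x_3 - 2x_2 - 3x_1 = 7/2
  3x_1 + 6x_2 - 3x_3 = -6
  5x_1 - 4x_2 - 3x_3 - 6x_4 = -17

x_1 = -2, x_2 = 1, x_3 = 2, x_4 = -1/2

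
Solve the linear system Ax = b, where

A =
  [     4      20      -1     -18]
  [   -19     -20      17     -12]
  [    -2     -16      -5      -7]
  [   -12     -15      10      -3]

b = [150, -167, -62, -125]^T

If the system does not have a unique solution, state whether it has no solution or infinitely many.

Row-reduce the augmented matrix:
R1 ← R1 / (4).
R2 ← R2 + 19·R1.
R3 ← R3 + 2·R1.
R4 ← R4 + 12·R1.
R2 ← R2 / (75).
R1 ← R1 − 5·R2.
R3 ← R3 + 6·R2.
R4 ← R4 − 45·R2.
R3 ← R3 / (-113/25).
R1 ← R1 + 16/15·R3.
R2 ← R2 − 49/300·R3.
R4 ← R4 + 7/20·R3.
R4 ← R4 / (1511/452).
R1 ← R1 − 2582/339·R4.
R2 ← R2 + 2929/1356·R4.
R3 ← R3 − 595/113·R4.
Reading off the reduced rows gives x_1 = 3, x_2 = 5, x_3 = -2, x_4 = -2.

x_1 = 3, x_2 = 5, x_3 = -2, x_4 = -2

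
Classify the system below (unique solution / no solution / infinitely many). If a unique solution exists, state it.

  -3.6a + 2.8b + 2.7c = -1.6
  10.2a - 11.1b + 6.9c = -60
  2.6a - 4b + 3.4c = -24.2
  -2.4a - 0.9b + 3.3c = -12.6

Row-reduce the augmented matrix:
R1 ← R1 / (-18/5).
R2 ← R2 − 51/5·R1.
R3 ← R3 − 13/5·R1.
R4 ← R4 + 12/5·R1.
R2 ← R2 / (-19/6).
R1 ← R1 + 7/9·R2.
R3 ← R3 + 89/45·R2.
R4 ← R4 + 83/30·R2.
R3 ← R3 / (-7101/1900).
R1 ← R1 + 1643/380·R3.
R2 ← R2 + 873/190·R3.
R4 ← R4 + 21303/1900·R3.
R4 reduces to 0 = 0, so the extra equation is consistent.
Reading off the reduced rows gives a = -1, b = 2, c = -4.

a = -1, b = 2, c = -4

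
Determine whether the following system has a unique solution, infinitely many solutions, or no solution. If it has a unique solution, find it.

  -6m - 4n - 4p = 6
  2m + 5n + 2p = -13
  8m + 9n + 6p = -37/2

Row-reduce:
R1 ← R1 / (-6).
R2 ← R2 − 2·R1.
R3 ← R3 − 8·R1.
R2 ← R2 / (11/3).
R1 ← R1 − 2/3·R2.
R3 ← R3 − 11/3·R2.
Row 3 reduces to 0 = 1/2, a contradiction. The system is inconsistent.

no solution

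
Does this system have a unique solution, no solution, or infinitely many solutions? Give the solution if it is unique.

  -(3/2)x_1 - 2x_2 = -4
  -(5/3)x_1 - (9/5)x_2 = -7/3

Row-reduce the augmented matrix:
R1 ← R1 / (-3/2).
R2 ← R2 + 5/3·R1.
R2 ← R2 / (19/45).
R1 ← R1 − 4/3·R2.
Reading off the reduced rows gives x_1 = -4, x_2 = 5.

x_1 = -4, x_2 = 5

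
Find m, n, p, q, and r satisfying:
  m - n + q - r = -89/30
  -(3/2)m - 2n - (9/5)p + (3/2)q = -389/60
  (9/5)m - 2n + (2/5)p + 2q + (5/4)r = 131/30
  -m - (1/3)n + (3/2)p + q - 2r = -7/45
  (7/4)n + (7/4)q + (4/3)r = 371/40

m = 0, n = 5/3, p = 3, q = 3/2, r = 14/5

Row-reduce the augmented matrix:
R2 ← R2 + 3/2·R1.
R3 ← R3 − 9/5·R1.
R4 ← R4 + 1·R1.
R2 ← R2 / (-7/2).
R1 ← R1 + 1·R2.
R3 ← R3 + 1/5·R2.
R4 ← R4 + 4/3·R2.
R5 ← R5 − 7/4·R2.
R3 ← R3 / (88/175).
R1 ← R1 − 18/35·R3.
R2 ← R2 − 18/35·R3.
R4 ← R4 − 153/70·R3.
R5 ← R5 + 9/10·R3.
R4 ← R4 / (129/176).
R1 ← R1 − 5/44·R4.
R2 ← R2 + 39/44·R4.
R3 ← R3 − 5/88·R4.
R5 ← R5 − 581/176·R4.
R5 ← R5 / (162065/2064).
R1 ← R1 + 665/516·R5.
R2 ← R2 + 1909/86·R5.
R3 ← R3 − 965/129·R5.
R4 ← R4 + 11305/516·R5.
Reading off the reduced rows gives m = 0, n = 5/3, p = 3, q = 3/2, r = 14/5.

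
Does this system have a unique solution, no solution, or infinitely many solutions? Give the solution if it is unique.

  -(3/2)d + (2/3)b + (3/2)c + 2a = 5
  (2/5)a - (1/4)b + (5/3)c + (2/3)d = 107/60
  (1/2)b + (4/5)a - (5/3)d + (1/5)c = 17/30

infinitely many solutions

Row-reduce:
R1 ← R1 / (2).
R2 ← R2 − 2/5·R1.
R3 ← R3 − 4/5·R1.
R2 ← R2 / (-23/60).
R1 ← R1 − 1/3·R2.
R3 ← R3 − 7/30·R2.
R3 ← R3 / (149/345).
R1 ← R1 − 535/276·R3.
R2 ← R2 + 82/23·R3.
Rank is 3 with 4 unknowns, leaving d free.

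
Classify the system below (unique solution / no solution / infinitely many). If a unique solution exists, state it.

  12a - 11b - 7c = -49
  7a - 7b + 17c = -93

infinitely many solutions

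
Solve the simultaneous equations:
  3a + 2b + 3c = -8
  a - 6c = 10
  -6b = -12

Row-reduce the augmented matrix:
R1 ← R1 / (3).
R2 ← R2 − 1·R1.
R2 ← R2 / (-2/3).
R1 ← R1 − 2/3·R2.
R3 ← R3 + 6·R2.
R3 ← R3 / (63).
R1 ← R1 + 6·R3.
R2 ← R2 − 21/2·R3.
Reading off the reduced rows gives a = -2, b = 2, c = -2.

a = -2, b = 2, c = -2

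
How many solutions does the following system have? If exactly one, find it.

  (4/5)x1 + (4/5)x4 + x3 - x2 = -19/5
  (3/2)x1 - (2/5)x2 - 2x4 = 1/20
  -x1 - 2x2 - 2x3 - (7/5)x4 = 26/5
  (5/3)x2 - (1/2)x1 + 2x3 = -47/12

x1 = -1/2, x2 = 1/2, x3 = -5/2, x4 = -1/2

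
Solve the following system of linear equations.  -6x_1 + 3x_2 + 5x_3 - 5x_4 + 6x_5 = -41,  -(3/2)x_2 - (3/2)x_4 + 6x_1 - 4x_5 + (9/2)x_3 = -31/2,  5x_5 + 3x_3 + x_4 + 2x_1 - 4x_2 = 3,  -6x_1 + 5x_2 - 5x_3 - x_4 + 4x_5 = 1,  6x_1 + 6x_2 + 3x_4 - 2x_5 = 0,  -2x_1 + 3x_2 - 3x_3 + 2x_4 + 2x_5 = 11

no solution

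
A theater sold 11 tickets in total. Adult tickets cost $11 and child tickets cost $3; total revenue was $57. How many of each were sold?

adult tickets: 3, child tickets: 8

Let a = adult tickets, c = child tickets.
  a + c = 11
  11a + 3c = 57
Row-reduce the augmented matrix:
R2 ← R2 − 11·R1.
R2 ← R2 / (-8).
R1 ← R1 − 1·R2.
Reading off the reduced rows gives a = 3, c = 8.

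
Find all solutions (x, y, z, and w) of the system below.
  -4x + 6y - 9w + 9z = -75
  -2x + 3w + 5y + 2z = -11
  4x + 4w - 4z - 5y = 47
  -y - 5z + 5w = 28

infinitely many solutions

Row-reduce:
R1 ← R1 / (-4).
R2 ← R2 + 2·R1.
R3 ← R3 − 4·R1.
R2 ← R2 / (2).
R1 ← R1 + 3/2·R2.
R3 ← R3 − 1·R2.
R4 ← R4 + 1·R2.
R3 ← R3 / (25/4).
R1 ← R1 + 33/8·R3.
R2 ← R2 + 5/4·R3.
R4 ← R4 + 25/4·R3.
Rank is 3 with 4 unknowns, leaving w free.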